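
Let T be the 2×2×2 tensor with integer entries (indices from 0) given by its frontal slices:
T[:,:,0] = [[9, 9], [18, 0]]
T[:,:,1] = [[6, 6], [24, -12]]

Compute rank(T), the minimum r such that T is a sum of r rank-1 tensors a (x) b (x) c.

Lower bound: the mode-1 unfolding of T (rows indexed by i, columns by (j,k) = (0,0), (0,1), (1,0), (1,1)) is [[9, 6, 9, 6], [18, 24, 0, -12]].
There the 2×2 minor on rows i ∈ {0, 1}, columns (j,k) ∈ {(0,0), (0,1)} is det [[9, 6], [18, 24]] = 108 ≠ 0, so this unfolding has rank ≥ 2; CP rank is at least every unfolding rank, so rank(T) ≥ 2. (This is only a lower bound: in general the CP rank may exceed every unfolding rank, so we still need to exhibit 2 rank-1 terms summing to T.)
Upper bound — finding two terms. Write S_k = T[:,:,k] for the frontal slices: S₀ = [[9, 9], [18, 0]], S₁ = [[6, 6], [24, -12]].
If T = a₁ (x) b₁ (x) c₁ + a₂ (x) b₂ (x) c₂ then each S_k = c₁[k]·a₁b₁ᵀ + c₂[k]·a₂b₂ᵀ. S₀ and S₁ are linearly independent, so a₁b₁ᵀ and a₂b₂ᵀ must span the same plane of matrices: they are the rank-1 matrices of the form x·S₀ + y·S₁.
det(x·S₀ + y·S₁) is −162·x² − 432·xy − 216·y² = (-54)·(x + 2·y)(3·x + 2·y), vanishing at (x:y) = (2:-1) and (2:-3).
M₁ = 2·S₀ − S₁ = [[12, 12], [12, 12]] = 12·(1, 1)(1, 1)ᵀ and M₂ = 2·S₀ − 3·S₁ = [[0, 0], [-36, 36]] = (-36)·(0, 1)(1, -1)ᵀ, so take a₁ = (1, 1), b₁ = (1, 1), a₂ = (0, 1), b₂ = (1, -1).
Each slice is an integer combination of E₁ = a₁b₁ᵀ and E₂ = a₂b₂ᵀ: S₀ = 9·E₁ + 9·E₂, S₁ = 6·E₁ + 18·E₂; reading off coefficients, c₁ = (9, 6) and c₂ = (9, 18).
Hence T = (1, 1) (x) (1, 1) (x) (9, 6) + (0, 1) (x) (1, -1) (x) (9, 18), so rank(T) ≤ 2.
These bounds meet, so rank(T) = 2.

2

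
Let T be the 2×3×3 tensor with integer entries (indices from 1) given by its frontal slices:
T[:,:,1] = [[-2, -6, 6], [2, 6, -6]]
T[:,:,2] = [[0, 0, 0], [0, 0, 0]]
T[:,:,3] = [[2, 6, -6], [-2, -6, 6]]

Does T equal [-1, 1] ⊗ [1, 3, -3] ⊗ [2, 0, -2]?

Reconstruct entrywise from the claimed factors. For example, T[2,2,2] = 0 and Σₗ aₗ[2]bₗ[2]cₗ[2] = (1)·(3)·(0) = 0; checking all 18 entries, every one matches. The claim holds.

Yes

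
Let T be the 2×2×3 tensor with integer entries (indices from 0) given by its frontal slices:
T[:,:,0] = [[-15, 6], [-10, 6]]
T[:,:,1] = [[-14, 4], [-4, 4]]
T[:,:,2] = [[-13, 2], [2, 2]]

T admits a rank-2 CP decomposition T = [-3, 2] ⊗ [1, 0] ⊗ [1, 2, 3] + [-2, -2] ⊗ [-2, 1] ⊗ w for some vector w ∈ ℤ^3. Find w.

w = [-3, -2, -1]

Subtract the known terms from T to get the rank-1 residual R = [-2, -2] ⊗ [-2, 1] ⊗ w, so R[i,j,k] = a[i]·b[j]·w[k]. Pick indices with nonzero a[0]·b[0] = (-2)·(-2) = 4. Only the fibre through (0,0,·) is needed: R[0,0,:] = T[0,0,:] − Σₗ aₗ[0]bₗ[0]cₗ = [-15, -14, -13] − (-3)·(1)·[1, 2, 3] = [-12, -8, -4]. Then w[k] = R[0,0,k] / 4 for each k, giving w = [-12, -8, -4] / 4 = [-3, -2, -1].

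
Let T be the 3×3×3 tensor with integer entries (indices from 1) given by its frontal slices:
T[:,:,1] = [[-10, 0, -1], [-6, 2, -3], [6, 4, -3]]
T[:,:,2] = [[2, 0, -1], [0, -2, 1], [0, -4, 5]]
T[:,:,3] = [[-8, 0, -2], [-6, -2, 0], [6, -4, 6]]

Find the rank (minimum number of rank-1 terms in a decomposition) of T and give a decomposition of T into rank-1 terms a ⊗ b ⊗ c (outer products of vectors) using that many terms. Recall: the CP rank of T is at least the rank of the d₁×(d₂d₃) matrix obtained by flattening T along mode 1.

rank(T) = 3

Lower bound: the mode-2 unfolding of T (rows indexed by j, columns by (i,k) = (1,1), (1,2), (1,3), (2,1), (2,2), (2,3), (3,1), (3,2), (3,3)) is [[-10, 2, -8, -6, 0, -6, 6, 0, 6], [0, 0, 0, 2, -2, -2, 4, -4, -4], [-1, -1, -2, -3, 1, 0, -3, 5, 6]].
There the 3×3 minor on rows j ∈ {1, 2, 3}, columns (i,k) ∈ {(1,1), (1,2), (2,1)} is det [[-10, 2, -6], [0, 0, 2], [-1, -1, -3]] = -24 ≠ 0, so this unfolding has rank ≥ 3; CP rank is at least every unfolding rank, so rank(T) ≥ 3. (Unfolding ranks only ever bound the CP rank from below — rank(T) can be strictly larger than all of them — so the matching upper bound has to come from an explicit 3-term decomposition.)
Upper bound: T is a sum of 3 rank-1 terms, T = (0, 1, 2) ⊗ (0, 1, -1) ⊗ (2, -2, -2) + (1, 1, -1) ⊗ (2, 0, 1) ⊗ (-1, -1, -2) + (2, 1, -1) ⊗ (1, 0, 0) ⊗ (-4, 2, -2) (one valid choice — decompositions are not unique — normalised so each a, b is primitive with positive first nonzero entry; check it by expanding all entries), so rank(T) ≤ 3.
These bounds meet, so rank(T) = 3.
Check entry T[2,3,3] = 0: (1)·(-1)·(-2) + (1)·(1)·(-2) + (1)·(0)·(-2) = 0.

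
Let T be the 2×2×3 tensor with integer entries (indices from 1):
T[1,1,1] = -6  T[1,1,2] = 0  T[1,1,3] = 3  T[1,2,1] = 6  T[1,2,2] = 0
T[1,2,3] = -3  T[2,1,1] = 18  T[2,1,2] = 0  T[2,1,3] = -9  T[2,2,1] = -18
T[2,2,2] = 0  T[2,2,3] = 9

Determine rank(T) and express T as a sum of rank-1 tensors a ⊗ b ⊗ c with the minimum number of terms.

Lower bound: T ≠ 0 (e.g. T[1,1,1] = -6), so rank(T) ≥ 1.
Upper bound: if T = a ⊗ b ⊗ c then every fibre of T is a multiple of the corresponding factor, so read the factors off the fibres through the nonzero entry T[1,1,1] = -6.
The mode-1 fibre T[:,1,1] = [-6, 18] gives a = [1, -3] (primitive direction); the mode-2 fibre T[1,:,1] = [-6, 6] gives b = [1, -1]; then c[k] = T[1,1,k] / (a[1]·b[1]) = [-6, 0, 3] / 1 = [-6, 0, 3].
Expanding [1, -3] ⊗ [1, -1] ⊗ [-6, 0, 3] reproduces all 12 entries of T, so T = [1, -3] ⊗ [1, -1] ⊗ [-6, 0, 3] and rank(T) ≤ 1.
These bounds meet, so rank(T) = 1.
Check entry T[2,1,2] = 0: (-3)·(1)·(0) = 0.

rank(T) = 1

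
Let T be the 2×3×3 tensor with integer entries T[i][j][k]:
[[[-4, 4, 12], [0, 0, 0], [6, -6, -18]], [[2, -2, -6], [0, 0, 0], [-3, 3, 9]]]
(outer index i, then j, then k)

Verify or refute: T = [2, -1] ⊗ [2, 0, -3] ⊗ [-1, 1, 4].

No

Reconstruct entry (0,0,2) from the claimed factors: Σₗ aₗ[0]bₗ[0]cₗ[2] = (2)·(2)·(4) = 16, but T[0,0,2] = 12. The claim is false.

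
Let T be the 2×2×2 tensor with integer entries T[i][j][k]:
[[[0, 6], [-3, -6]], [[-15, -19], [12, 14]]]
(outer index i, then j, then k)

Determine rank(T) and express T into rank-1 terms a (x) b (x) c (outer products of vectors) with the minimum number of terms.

rank(T) = 2

Lower bound: in the mode-2 unfolding of T (rows indexed by j, columns by (i,k)) the 2×2 minor on rows j ∈ {0, 1}, columns (i,k) ∈ {(0,0), (0,1)} is det [[0, 6], [-3, -6]] = 18 ≠ 0, so that unfolding has rank ≥ 2 and hence rank(T) ≥ 2 (CP rank is at least every unfolding rank, though it can be larger).
Upper bound: with S_k = T[:,:,k], the two rank-1 terms a₁b₁ᵀ, a₂b₂ᵀ are the rank-1 members of the pencil x·S₀ + y·S₁.
det(x·S₀ + y·S₁) is −45·x² − 75·xy − 30·y² = (-15)·(3·x + 2·y)(x + y), vanishing at (x:y) = (2:-3) and (1:-1).
M₁ = 2·S₀ − 3·S₁ = [[-18, 12], [27, -18]] = (-3)·[2, -3][3, -2]ᵀ and M₂ = S₀ − S₁ = [[-6, 3], [4, -2]] = −[3, -2][2, -1]ᵀ, so take a₁ = [2, -3], b₁ = [3, -2], a₂ = [3, -2], b₂ = [2, -1].
Each slice is an integer combination of E₁ = a₁b₁ᵀ and E₂ = a₂b₂ᵀ: S₀ = 3·E₁ − 3·E₂, S₁ = 3·E₁ − 2·E₂; reading off coefficients, c₁ = [3, 3] and c₂ = [-3, -2].
Hence T = [2, -3] (x) [3, -2] (x) [3, 3] + [3, -2] (x) [2, -1] (x) [-3, -2], so rank(T) ≤ 2.
These bounds meet, so rank(T) = 2.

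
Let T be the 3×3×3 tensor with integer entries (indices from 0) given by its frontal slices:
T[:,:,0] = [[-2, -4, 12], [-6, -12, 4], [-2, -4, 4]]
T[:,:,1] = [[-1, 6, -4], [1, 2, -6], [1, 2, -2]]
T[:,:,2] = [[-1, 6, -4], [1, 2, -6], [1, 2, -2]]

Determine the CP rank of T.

Lower bound: in the mode-2 unfolding of T (rows indexed by j, columns by (i,k)) the 3×3 minor on rows j ∈ {0, 1, 2}, columns (i,k) ∈ {(0,0), (0,1), (1,0)} is det [[-2, -1, -6], [-4, 6, -12], [12, -4, 4]] = 512 ≠ 0, so that unfolding has rank ≥ 3 and hence rank(T) ≥ 3 (CP rank is at least every unfolding rank, though it can be larger).
Upper bound: T is a sum of 3 rank-1 terms, T = [1, -1, 0] ⊗ [1, 2, 2] ⊗ [2, 1, 1] + [1, 0, 0] ⊗ [2, 0, 1] ⊗ [0, -2, -2] + [2, 2, 1] ⊗ [1, 2, -2] ⊗ [-2, 1, 1] (one valid choice — decompositions are not unique — normalised so each a, b is primitive with positive first nonzero entry; check it by expanding all entries), so rank(T) ≤ 3.
These bounds meet, so rank(T) = 3.

3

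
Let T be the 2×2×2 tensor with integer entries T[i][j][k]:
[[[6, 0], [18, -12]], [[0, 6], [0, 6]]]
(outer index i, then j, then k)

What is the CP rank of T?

Lower bound: the mode-2 unfolding of T (rows indexed by j, columns by (i,k) = (0,0), (0,1), (1,0), (1,1)) is [[6, 0, 0, 6], [18, -12, 0, 6]].
There the 2×2 minor on rows j ∈ {0, 1}, columns (i,k) ∈ {(0,0), (0,1)} is det [[6, 0], [18, -12]] = -72 ≠ 0, so this unfolding has rank ≥ 2; CP rank is at least every unfolding rank, so rank(T) ≥ 2. (Unfolding ranks only ever bound the CP rank from below — rank(T) can be strictly larger than all of them — so the matching upper bound has to come from an explicit 2-term decomposition.)
Upper bound — finding two terms. Write S_k = T[:,:,k] for the frontal slices: S₀ = [[6, 18], [0, 0]], S₁ = [[0, -12], [6, 6]].
If T = a₁ ⊗ b₁ ⊗ c₁ + a₂ ⊗ b₂ ⊗ c₂ then each S_k = c₁[k]·a₁b₁ᵀ + c₂[k]·a₂b₂ᵀ. S₀ and S₁ are linearly independent, so a₁b₁ᵀ and a₂b₂ᵀ must span the same plane of matrices: they are the rank-1 matrices of the form x·S₀ + y·S₁.
det(x·S₀ + y·S₁) is −72·xy + 72·y² = (-72)·(x − y)(y), vanishing at (x:y) = (1:1) and (1:0).
M₁ = S₀ + S₁ = [[6, 6], [6, 6]] = 6·(1, 1)(1, 1)ᵀ and M₂ = S₀ = [[6, 18], [0, 0]] = 6·(1, 0)(1, 3)ᵀ, so take a₁ = (1, 1), b₁ = (1, 1), a₂ = (1, 0), b₂ = (1, 3).
Each slice is an integer combination of E₁ = a₁b₁ᵀ and E₂ = a₂b₂ᵀ: S₀ = 6·E₂, S₁ = 6·E₁ − 6·E₂; reading off coefficients, c₁ = (0, 6) and c₂ = (6, -6).
Hence T = (1, 1) ⊗ (1, 1) ⊗ (0, 6) + (1, 0) ⊗ (1, 3) ⊗ (6, -6), so rank(T) ≤ 2.
These bounds meet, so rank(T) = 2.
Check entry T[1,1,0] = 0: (1)·(1)·(0) + (0)·(3)·(6) = 0.

2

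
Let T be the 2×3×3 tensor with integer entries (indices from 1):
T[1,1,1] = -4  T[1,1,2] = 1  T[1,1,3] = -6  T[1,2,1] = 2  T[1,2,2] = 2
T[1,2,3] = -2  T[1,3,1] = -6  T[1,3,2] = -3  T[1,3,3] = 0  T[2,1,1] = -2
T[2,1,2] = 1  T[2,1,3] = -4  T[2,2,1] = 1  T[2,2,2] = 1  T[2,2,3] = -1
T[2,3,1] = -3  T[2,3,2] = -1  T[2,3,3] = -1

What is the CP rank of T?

3

Lower bound: in the mode-2 unfolding of T (rows indexed by j, columns by (i,k)) the 3×3 minor on rows j ∈ {1, 2, 3}, columns (i,k) ∈ {(1,1), (1,2), (2,2)} is det [[-4, 1, 1], [2, 2, 1], [-6, -3, -1]] = -2 ≠ 0, so that unfolding has rank ≥ 3 and hence rank(T) ≥ 3 (CP rank is at least every unfolding rank, though it can be larger).
Upper bound: T is a sum of 3 rank-1 terms, T = (1, 1) (x) (1, 0, 1) (x) (0, 1, -2) + (2, 1) (x) (0, 1, -2) (x) (1, 1, -1) + (2, 1) (x) (2, 0, 1) (x) (-1, 0, -1) (written with every a and b primitive with positive leading entry and the scale carried by c; CP decompositions are not unique, and this one is verified by expanding entrywise), so rank(T) ≤ 3.
These bounds meet, so rank(T) = 3.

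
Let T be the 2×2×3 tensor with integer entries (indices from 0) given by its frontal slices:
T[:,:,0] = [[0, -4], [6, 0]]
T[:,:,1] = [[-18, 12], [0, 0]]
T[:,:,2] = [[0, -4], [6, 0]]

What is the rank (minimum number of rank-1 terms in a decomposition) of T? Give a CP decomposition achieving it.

rank(T) = 2

Lower bound: the mode-3 unfolding of T (rows indexed by k, columns by (i,j) = (0,0), (0,1), (1,0), (1,1)) is [[0, -4, 6, 0], [-18, 12, 0, 0], [0, -4, 6, 0]].
There the 2×2 minor on rows k ∈ {0, 1}, columns (i,j) ∈ {(0,0), (0,1)} is det [[0, -4], [-18, 12]] = -72 ≠ 0, so this unfolding has rank ≥ 2; CP rank is at least every unfolding rank, so rank(T) ≥ 2. (This is only a lower bound: in general the CP rank may exceed every unfolding rank, so we still need to exhibit 2 rank-1 terms summing to T.)
Upper bound — finding two terms. Write S_k = T[:,:,k] for the frontal slices: S₀ = [[0, -4], [6, 0]], S₁ = [[-18, 12], [0, 0]], S₂ = [[0, -4], [6, 0]].
If T = a₁ ⊗ b₁ ⊗ c₁ + a₂ ⊗ b₂ ⊗ c₂ then each S_k = c₁[k]·a₁b₁ᵀ + c₂[k]·a₂b₂ᵀ. S₀ and S₁ are linearly independent, so a₁b₁ᵀ and a₂b₂ᵀ must span the same plane of matrices: they are the rank-1 matrices of the form x·S₀ + y·S₁.
det(x·S₀ + y·S₁) is 24·x² − 72·xy = 24·(x − 3·y)(x), vanishing at (x:y) = (3:1) and (0:1).
M₁ = 3·S₀ + S₁ = [[-18, 0], [18, 0]] = (-18)·[1, -1][1, 0]ᵀ and M₂ = S₁ = [[-18, 12], [0, 0]] = (-6)·[1, 0][3, -2]ᵀ, so take a₁ = [1, -1], b₁ = [1, 0], a₂ = [1, 0], b₂ = [3, -2].
Each slice is an integer combination of E₁ = a₁b₁ᵀ and E₂ = a₂b₂ᵀ: S₀ = −6·E₁ + 2·E₂, S₁ = −6·E₂, S₂ = −6·E₁ + 2·E₂; reading off coefficients, c₁ = [-6, 0, -6] and c₂ = [2, -6, 2].
Hence T = [1, -1] ⊗ [1, 0] ⊗ [-6, 0, -6] + [1, 0] ⊗ [3, -2] ⊗ [2, -6, 2], so rank(T) ≤ 2.
These bounds meet, so rank(T) = 2.
Check entry T[0,0,1] = -18: (1)·(1)·(0) + (1)·(3)·(-6) = -18.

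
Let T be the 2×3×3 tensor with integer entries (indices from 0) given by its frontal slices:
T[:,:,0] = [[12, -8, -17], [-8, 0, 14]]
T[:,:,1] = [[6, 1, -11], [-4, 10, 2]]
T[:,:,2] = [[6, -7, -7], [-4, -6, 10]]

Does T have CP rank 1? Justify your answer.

The mode-3 unfolding of T (rows indexed by k, columns by (i,j) = (0,0), (0,1), (0,2), (1,0), (1,1), (1,2)) is [[12, -8, -17, -8, 0, 14], [6, 1, -11, -4, 10, 2], [6, -7, -7, -4, -6, 10]].
There the 2×2 minor on rows k ∈ {0, 1}, columns (i,j) ∈ {(0,0), (0,1)} is det [[12, -8], [6, 1]] = 60 ≠ 0, so this unfolding has rank ≥ 2; CP rank is at least every unfolding rank, so rank(T) ≥ 2.
In particular rank(T) ≥ 2 > 1, so T is not rank-1.

No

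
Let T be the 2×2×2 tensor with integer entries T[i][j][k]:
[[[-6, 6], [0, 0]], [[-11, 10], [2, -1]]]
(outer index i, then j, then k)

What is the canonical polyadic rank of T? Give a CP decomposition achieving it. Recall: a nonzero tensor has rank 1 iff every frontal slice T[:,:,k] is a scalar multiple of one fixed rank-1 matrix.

rank(T) = 2

Lower bound: in the mode-2 unfolding of T (rows indexed by j, columns by (i,k)) the 2×2 minor on rows j ∈ {0, 1}, columns (i,k) ∈ {(0,0), (1,0)} is det [[-6, -11], [0, 2]] = -12 ≠ 0, so that unfolding has rank ≥ 2 and hence rank(T) ≥ 2 (CP rank is at least every unfolding rank, though it can be larger).
Upper bound: with S_k = T[:,:,k], the two rank-1 terms a₁b₁ᵀ, a₂b₂ᵀ are the rank-1 members of the pencil x·S₀ + y·S₁.
det(x·S₀ + y·S₁) is −12·x² + 18·xy − 6·y² = (-6)·(2·x − y)(x − y), vanishing at (x:y) = (1:2) and (1:1).
M₁ = S₀ + 2·S₁ = [[6, 0], [9, 0]] = 3·[2, 3][1, 0]ᵀ and M₂ = S₀ + S₁ = [[0, 0], [-1, 1]] = −[0, 1][1, -1]ᵀ, so take a₁ = [2, 3], b₁ = [1, 0], a₂ = [0, 1], b₂ = [1, -1].
Each slice is an integer combination of E₁ = a₁b₁ᵀ and E₂ = a₂b₂ᵀ: S₀ = −3·E₁ − 2·E₂, S₁ = 3·E₁ + E₂; reading off coefficients, c₁ = [-3, 3] and c₂ = [-2, 1].
Hence T = [2, 3] (x) [1, 0] (x) [-3, 3] + [0, 1] (x) [1, -1] (x) [-2, 1], so rank(T) ≤ 2.
These bounds meet, so rank(T) = 2.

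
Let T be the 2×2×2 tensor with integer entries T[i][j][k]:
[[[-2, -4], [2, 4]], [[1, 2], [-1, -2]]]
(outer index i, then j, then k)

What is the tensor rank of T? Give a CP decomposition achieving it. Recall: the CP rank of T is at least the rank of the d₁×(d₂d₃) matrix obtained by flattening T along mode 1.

Lower bound: T ≠ 0 (e.g. T[0,0,0] = -2), so rank(T) ≥ 1.
Upper bound: if T = a ⊗ b ⊗ c then every fibre of T is a multiple of the corresponding factor, so read the factors off the fibres through the nonzero entry T[0,0,0] = -2.
The mode-1 fibre T[:,0,0] = [-2, 1] gives a = (2, -1) (primitive direction); the mode-2 fibre T[0,:,0] = [-2, 2] gives b = (1, -1); then c[k] = T[0,0,k] / (a[0]·b[0]) = [-2, -4] / 2 = (-1, -2).
Expanding (2, -1) ⊗ (1, -1) ⊗ (-1, -2) reproduces all 8 entries of T, so T = (2, -1) ⊗ (1, -1) ⊗ (-1, -2) and rank(T) ≤ 1.
These bounds meet, so rank(T) = 1.
Check entry T[1,0,0] = 1: (-1)·(1)·(-1) = 1.

rank(T) = 1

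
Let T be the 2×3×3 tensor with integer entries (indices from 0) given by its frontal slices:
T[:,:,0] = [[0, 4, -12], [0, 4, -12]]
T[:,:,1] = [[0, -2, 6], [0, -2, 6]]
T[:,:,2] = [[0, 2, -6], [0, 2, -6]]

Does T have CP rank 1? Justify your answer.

If T = a ⊗ b ⊗ c then every fibre of T is a multiple of the corresponding factor, so read the factors off the fibres through the nonzero entry T[0,1,0] = 4.
The mode-1 fibre T[:,1,0] = [4, 4] gives a = [1, 1] (primitive direction); the mode-2 fibre T[0,:,0] = [0, 4, -12] gives b = [0, 1, -3]; then c[k] = T[0,1,k] / (a[0]·b[1]) = [4, -2, 2] / 1 = [4, -2, 2].
Expanding [1, 1] ⊗ [0, 1, -3] ⊗ [4, -2, 2] reproduces all 18 entries of T, so T = [1, 1] ⊗ [0, 1, -3] ⊗ [4, -2, 2] and rank(T) ≤ 1.
Equivalently every frontal slice T[:,:,k] is c[k] times the rank-1 matrix [1, 1] ⊗ [0, 1, -3]. So T has rank 1 (it is nonzero).

Yes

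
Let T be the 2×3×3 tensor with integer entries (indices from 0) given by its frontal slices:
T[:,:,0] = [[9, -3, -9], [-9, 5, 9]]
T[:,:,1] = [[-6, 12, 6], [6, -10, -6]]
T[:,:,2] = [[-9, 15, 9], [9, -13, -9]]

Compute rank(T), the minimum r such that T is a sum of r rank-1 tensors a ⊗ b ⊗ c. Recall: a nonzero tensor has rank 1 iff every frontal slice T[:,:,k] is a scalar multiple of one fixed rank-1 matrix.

2

Lower bound: the mode-2 unfolding of T (rows indexed by j, columns by (i,k) = (0,0), (0,1), (0,2), (1,0), (1,1), (1,2)) is [[9, -6, -9, -9, 6, 9], [-3, 12, 15, 5, -10, -13], [-9, 6, 9, 9, -6, -9]].
There the 2×2 minor on rows j ∈ {0, 1}, columns (i,k) ∈ {(0,0), (0,1)} is det [[9, -6], [-3, 12]] = 90 ≠ 0, so this unfolding has rank ≥ 2; CP rank is at least every unfolding rank, so rank(T) ≥ 2. (Unfolding ranks only ever bound the CP rank from below — rank(T) can be strictly larger than all of them — so the matching upper bound has to come from an explicit 2-term decomposition.)
Upper bound — finding two terms. Write S_k = T[:,:,k] for the frontal slices: S₀ = [[9, -3, -9], [-9, 5, 9]], S₁ = [[-6, 12, 6], [6, -10, -6]], S₂ = [[-9, 15, 9], [9, -13, -9]].
If T = a₁ ⊗ b₁ ⊗ c₁ + a₂ ⊗ b₂ ⊗ c₂ then each S_k = c₁[k]·a₁b₁ᵀ + c₂[k]·a₂b₂ᵀ. S₀ and S₁ are linearly independent, so a₁b₁ᵀ and a₂b₂ᵀ must span the same plane of matrices: they are the rank-1 matrices of the form x·S₀ + y·S₁.
The 2×2 minor of x·S₀ + y·S₁ on rows {0,1}, columns {0,1} is 18·x² + 6·xy − 12·y² = 6·(3·x − 2·y)(x + y), vanishing at (x:y) = (2:3) and (1:-1).
M₁ = 2·S₀ + 3·S₁ = [[0, 30, 0], [0, -20, 0]] = 10·(3, -2)(0, 1, 0)ᵀ and M₂ = S₀ − S₁ = [[15, -15, -15], [-15, 15, 15]] = 15·(1, -1)(1, -1, -1)ᵀ, so take a₁ = (3, -2), b₁ = (0, 1, 0), a₂ = (1, -1), b₂ = (1, -1, -1).
Each slice is an integer combination of E₁ = a₁b₁ᵀ and E₂ = a₂b₂ᵀ: S₀ = 2·E₁ + 9·E₂, S₁ = 2·E₁ − 6·E₂, S₂ = 2·E₁ − 9·E₂; reading off coefficients, c₁ = (2, 2, 2) and c₂ = (9, -6, -9).
Hence T = (3, -2) ⊗ (0, 1, 0) ⊗ (2, 2, 2) + (1, -1) ⊗ (1, -1, -1) ⊗ (9, -6, -9), so rank(T) ≤ 2.
These bounds meet, so rank(T) = 2.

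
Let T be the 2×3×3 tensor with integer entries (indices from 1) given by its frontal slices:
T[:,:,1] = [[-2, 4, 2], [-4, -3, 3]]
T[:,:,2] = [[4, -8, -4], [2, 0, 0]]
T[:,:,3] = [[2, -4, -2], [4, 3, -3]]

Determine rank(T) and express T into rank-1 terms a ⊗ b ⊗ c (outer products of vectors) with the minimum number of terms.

rank(T) = 3

Lower bound: the mode-2 unfolding of T (rows indexed by j, columns by (i,k) = (1,1), (1,2), (1,3), (2,1), (2,2), (2,3)) is [[-2, 4, 2, -4, 2, 4], [4, -8, -4, -3, 0, 3], [2, -4, -2, 3, 0, -3]].
There the 3×3 minor on rows j ∈ {1, 2, 3}, columns (i,k) ∈ {(1,1), (2,1), (2,2)} is det [[-2, -4, 2], [4, -3, 0], [2, 3, 0]] = 36 ≠ 0, so this unfolding has rank ≥ 3; CP rank is at least every unfolding rank, so rank(T) ≥ 3. (Flattening ranks never certify an upper bound on CP rank; for that we must actually write T with 3 rank-1 terms.)
Upper bound: T is a sum of 3 rank-1 terms, T = (0, 1) ⊗ (1, 1, -1) ⊗ (-2, -2, 2) + (0, 1) ⊗ (2, 1, -1) ⊗ (-1, 2, 1) + (1, 0) ⊗ (1, -2, -1) ⊗ (-2, 4, 2) (one valid choice — decompositions are not unique — normalised so each a, b is primitive with positive first nonzero entry; check it by expanding all entries), so rank(T) ≤ 3.
These bounds meet, so rank(T) = 3.
Check entry T[1,2,2] = -8: (0)·(1)·(-2) + (0)·(1)·(2) + (1)·(-2)·(4) = -8.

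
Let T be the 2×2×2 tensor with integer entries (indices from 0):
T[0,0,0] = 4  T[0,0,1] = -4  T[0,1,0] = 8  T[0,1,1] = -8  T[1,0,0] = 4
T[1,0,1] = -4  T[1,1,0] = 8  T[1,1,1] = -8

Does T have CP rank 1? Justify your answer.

If T = a ⊗ b ⊗ c then every fibre of T is a multiple of the corresponding factor, so read the factors off the fibres through the nonzero entry T[0,0,0] = 4.
The mode-1 fibre T[:,0,0] = [4, 4] gives a = (1, 1) (primitive direction); the mode-2 fibre T[0,:,0] = [4, 8] gives b = (1, 2); then c[k] = T[0,0,k] / (a[0]·b[0]) = [4, -4] / 1 = (4, -4).
Expanding (1, 1) ⊗ (1, 2) ⊗ (4, -4) reproduces all 8 entries of T, so T = (1, 1) ⊗ (1, 2) ⊗ (4, -4) and rank(T) ≤ 1.
Equivalently every frontal slice T[:,:,k] is c[k] times the rank-1 matrix (1, 1) ⊗ (1, 2). So T has rank 1 (it is nonzero).

Yes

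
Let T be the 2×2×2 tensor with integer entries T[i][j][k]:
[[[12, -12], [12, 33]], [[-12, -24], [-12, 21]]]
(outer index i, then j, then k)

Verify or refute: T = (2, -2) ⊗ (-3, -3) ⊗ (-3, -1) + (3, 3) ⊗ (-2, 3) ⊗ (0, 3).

No

Reconstruct entry (0,0,0) from the claimed factors: Σₗ aₗ[0]bₗ[0]cₗ[0] = (2)·(-3)·(-3) + (3)·(-2)·(0) = 18, but T[0,0,0] = 12. The claim is false.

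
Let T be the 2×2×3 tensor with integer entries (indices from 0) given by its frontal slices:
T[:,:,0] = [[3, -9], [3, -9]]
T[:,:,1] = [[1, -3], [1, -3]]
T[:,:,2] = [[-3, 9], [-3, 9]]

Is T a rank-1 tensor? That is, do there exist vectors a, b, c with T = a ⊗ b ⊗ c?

If T = a ⊗ b ⊗ c then every fibre of T is a multiple of the corresponding factor, so read the factors off the fibres through the nonzero entry T[0,0,0] = 3.
The mode-1 fibre T[:,0,0] = [3, 3] gives a = [1, 1] (primitive direction); the mode-2 fibre T[0,:,0] = [3, -9] gives b = [1, -3]; then c[k] = T[0,0,k] / (a[0]·b[0]) = [3, 1, -3] / 1 = [3, 1, -3].
Expanding [1, 1] ⊗ [1, -3] ⊗ [3, 1, -3] reproduces all 12 entries of T, so T = [1, 1] ⊗ [1, -3] ⊗ [3, 1, -3] and rank(T) ≤ 1.
Equivalently every frontal slice T[:,:,k] is c[k] times the rank-1 matrix [1, 1] ⊗ [1, -3]. So T has rank 1 (it is nonzero).

Yes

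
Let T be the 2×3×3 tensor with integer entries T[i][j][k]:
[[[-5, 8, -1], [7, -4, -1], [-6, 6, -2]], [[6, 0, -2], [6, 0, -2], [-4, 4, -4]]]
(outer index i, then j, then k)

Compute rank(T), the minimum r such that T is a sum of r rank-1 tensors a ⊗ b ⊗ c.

3

Lower bound: the mode-2 unfolding of T (rows indexed by j, columns by (i,k) = (0,0), (0,1), (0,2), (1,0), (1,1), (1,2)) is [[-5, 8, -1, 6, 0, -2], [7, -4, -1, 6, 0, -2], [-6, 6, -2, -4, 4, -4]].
There the 3×3 minor on rows j ∈ {0, 1, 2}, columns (i,k) ∈ {(0,0), (0,1), (0,2)} is det [[-5, 8, -1], [7, -4, -1], [-6, 6, -2]] = 72 ≠ 0, so this unfolding has rank ≥ 3; CP rank is at least every unfolding rank, so rank(T) ≥ 3. (This is only a lower bound: in general the CP rank may exceed every unfolding rank, so we still need to exhibit 3 rank-1 terms summing to T.)
Upper bound: T is a sum of 3 rank-1 terms, T = (1, 0) ⊗ (2, -1, 1) ⊗ (-4, 4, 0) + (1, 2) ⊗ (1, 1, -2) ⊗ (1, -1, 1) + (1, 2) ⊗ (1, 1, 0) ⊗ (2, 1, -2) (one valid choice — decompositions are not unique — normalised so each a, b is primitive with positive first nonzero entry; check it by expanding all entries), so rank(T) ≤ 3.
These bounds meet, so rank(T) = 3.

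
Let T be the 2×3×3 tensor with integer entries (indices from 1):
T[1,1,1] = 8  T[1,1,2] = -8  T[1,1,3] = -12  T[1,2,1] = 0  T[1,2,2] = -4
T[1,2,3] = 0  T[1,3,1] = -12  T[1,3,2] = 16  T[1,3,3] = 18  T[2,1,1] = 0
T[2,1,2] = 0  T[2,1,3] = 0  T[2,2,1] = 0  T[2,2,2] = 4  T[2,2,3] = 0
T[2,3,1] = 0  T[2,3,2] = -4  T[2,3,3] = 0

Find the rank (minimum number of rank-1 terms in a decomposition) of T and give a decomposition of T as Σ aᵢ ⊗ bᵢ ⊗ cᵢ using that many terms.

rank(T) = 2

Lower bound: the mode-2 unfolding of T (rows indexed by j, columns by (i,k) = (1,1), (1,2), (1,3), (2,1), (2,2), (2,3)) is [[8, -8, -12, 0, 0, 0], [0, -4, 0, 0, 4, 0], [-12, 16, 18, 0, -4, 0]].
There the 2×2 minor on rows j ∈ {1, 2}, columns (i,k) ∈ {(1,1), (1,2)} is det [[8, -8], [0, -4]] = -32 ≠ 0, so this unfolding has rank ≥ 2; CP rank is at least every unfolding rank, so rank(T) ≥ 2. (This is only a lower bound: in general the CP rank may exceed every unfolding rank, so we still need to exhibit 2 rank-1 terms summing to T.)
Upper bound — finding two terms. Write S_k = T[:,:,k] for the frontal slices: S₁ = [[8, 0, -12], [0, 0, 0]], S₂ = [[-8, -4, 16], [0, 4, -4]], S₃ = [[-12, 0, 18], [0, 0, 0]].
If T = a₁ ⊗ b₁ ⊗ c₁ + a₂ ⊗ b₂ ⊗ c₂ then each S_k = c₁[k]·a₁b₁ᵀ + c₂[k]·a₂b₂ᵀ. S₁ and S₂ are linearly independent, so a₁b₁ᵀ and a₂b₂ᵀ must span the same plane of matrices: they are the rank-1 matrices of the form x·S₁ + y·S₂.
The 2×2 minor of x·S₁ + y·S₂ on rows {1,2}, columns {1,2} is 32·xy − 32·y² = 32·(x − y)(y), vanishing at (x:y) = (1:1) and (1:0).
M₁ = S₁ + S₂ = [[0, -4, 4], [0, 4, -4]] = (-4)·[1, -1][0, 1, -1]ᵀ and M₂ = S₁ = [[8, 0, -12], [0, 0, 0]] = 4·[1, 0][2, 0, -3]ᵀ, so take a₁ = [1, -1], b₁ = [0, 1, -1], a₂ = [1, 0], b₂ = [2, 0, -3].
Each slice is an integer combination of E₁ = a₁b₁ᵀ and E₂ = a₂b₂ᵀ: S₁ = 4·E₂, S₂ = −4·E₁ − 4·E₂, S₃ = −6·E₂; reading off coefficients, c₁ = [0, -4, 0] and c₂ = [4, -4, -6].
Hence T = [1, -1] ⊗ [0, 1, -1] ⊗ [0, -4, 0] + [1, 0] ⊗ [2, 0, -3] ⊗ [4, -4, -6], so rank(T) ≤ 2.
These bounds meet, so rank(T) = 2.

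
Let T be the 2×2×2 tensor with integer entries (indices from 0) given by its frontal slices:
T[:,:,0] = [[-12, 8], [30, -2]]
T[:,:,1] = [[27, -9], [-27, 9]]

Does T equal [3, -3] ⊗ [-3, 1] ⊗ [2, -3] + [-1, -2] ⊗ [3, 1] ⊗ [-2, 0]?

Yes

Reconstruct entrywise from the claimed factors. For example, T[0,0,0] = -12 and Σₗ aₗ[0]bₗ[0]cₗ[0] = (3)·(-3)·(2) + (-1)·(3)·(-2) = -12; checking all 8 entries, every one matches. The claim holds.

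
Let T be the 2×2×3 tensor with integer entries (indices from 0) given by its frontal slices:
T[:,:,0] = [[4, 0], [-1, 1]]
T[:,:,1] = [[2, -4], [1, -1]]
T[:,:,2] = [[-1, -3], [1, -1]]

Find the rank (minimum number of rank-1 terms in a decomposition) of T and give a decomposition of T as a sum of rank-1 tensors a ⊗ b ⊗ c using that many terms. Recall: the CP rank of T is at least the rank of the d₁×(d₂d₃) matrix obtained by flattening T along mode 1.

Lower bound: the mode-3 unfolding of T (rows indexed by k, columns by (i,j) = (0,0), (0,1), (1,0), (1,1)) is [[4, 0, -1, 1], [2, -4, 1, -1], [-1, -3, 1, -1]].
There the 3×3 minor on rows k ∈ {0, 1, 2}, columns (i,j) ∈ {(0,0), (0,1), (1,0)} is det [[4, 0, -1], [2, -4, 1], [-1, -3, 1]] = 6 ≠ 0, so this unfolding has rank ≥ 3; CP rank is at least every unfolding rank, so rank(T) ≥ 3. (Unfolding ranks only ever bound the CP rank from below — rank(T) can be strictly larger than all of them — so the matching upper bound has to come from an explicit 3-term decomposition.)
Upper bound: T is a sum of 3 rank-1 terms, T = (1, 0) ⊗ (1, -1) ⊗ (2, 2, 1) + (1, 0) ⊗ (1, 0) ⊗ (4, -2, -4) + (2, 1) ⊗ (1, -1) ⊗ (-1, 1, 1) (written with every a and b primitive with positive leading entry and the scale carried by c; CP decompositions are not unique, and this one is verified by expanding entrywise), so rank(T) ≤ 3.
These bounds meet, so rank(T) = 3.
Check entry T[1,1,1] = -1: (0)·(-1)·(2) + (0)·(0)·(-2) + (1)·(-1)·(1) = -1.

rank(T) = 3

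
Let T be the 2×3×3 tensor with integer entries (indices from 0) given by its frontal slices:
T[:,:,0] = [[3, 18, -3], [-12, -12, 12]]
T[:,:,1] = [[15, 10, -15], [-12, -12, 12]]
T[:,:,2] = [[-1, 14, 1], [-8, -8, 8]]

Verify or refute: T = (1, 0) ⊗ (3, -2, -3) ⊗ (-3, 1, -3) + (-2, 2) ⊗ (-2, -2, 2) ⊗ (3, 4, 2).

Reconstruct entry (0,0,1) from the claimed factors: Σₗ aₗ[0]bₗ[0]cₗ[1] = (1)·(3)·(1) + (-2)·(-2)·(4) = 19, but T[0,0,1] = 15. The claim is false.

No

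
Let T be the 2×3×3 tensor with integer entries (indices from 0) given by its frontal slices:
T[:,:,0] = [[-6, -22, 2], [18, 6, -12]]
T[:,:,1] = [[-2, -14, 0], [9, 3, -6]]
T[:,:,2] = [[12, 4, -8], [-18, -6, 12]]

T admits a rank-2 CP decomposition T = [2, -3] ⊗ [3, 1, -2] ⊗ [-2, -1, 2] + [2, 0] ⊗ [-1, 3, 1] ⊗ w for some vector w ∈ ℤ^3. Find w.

Subtract the known terms from T to get the rank-1 residual R = [2, 0] ⊗ [-1, 3, 1] ⊗ w, so R[i,j,k] = a[i]·b[j]·w[k]. Pick indices with nonzero a[0]·b[0] = (2)·(-1) = -2. Only the fibre through (0,0,·) is needed: R[0,0,:] = T[0,0,:] − Σₗ aₗ[0]bₗ[0]cₗ = [-6, -2, 12] − (2)·(3)·[-2, -1, 2] = [6, 4, 0]. Then w[k] = R[0,0,k] / -2 for each k, giving w = [6, 4, 0] / -2 = [-3, -2, 0].

w = [-3, -2, 0]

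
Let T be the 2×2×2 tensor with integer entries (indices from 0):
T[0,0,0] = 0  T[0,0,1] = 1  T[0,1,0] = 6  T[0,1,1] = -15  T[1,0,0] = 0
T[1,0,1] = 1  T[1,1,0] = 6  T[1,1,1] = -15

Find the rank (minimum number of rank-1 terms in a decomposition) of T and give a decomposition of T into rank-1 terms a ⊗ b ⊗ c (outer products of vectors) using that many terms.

rank(T) = 2

Lower bound: the mode-2 unfolding of T (rows indexed by j, columns by (i,k) = (0,0), (0,1), (1,0), (1,1)) is [[0, 1, 0, 1], [6, -15, 6, -15]].
There the 2×2 minor on rows j ∈ {0, 1}, columns (i,k) ∈ {(0,0), (0,1)} is det [[0, 1], [6, -15]] = -6 ≠ 0, so this unfolding has rank ≥ 2; CP rank is at least every unfolding rank, so rank(T) ≥ 2. (Flattening ranks never certify an upper bound on CP rank; for that we must actually write T with 2 rank-1 terms.)
Upper bound — finding two terms. Every mode-1 slice of T is a multiple of one matrix: T[i,:,:] = a[i]·M with a = [1, 1] and M = [[0, 1], [6, -15]] (rows indexed by j, columns by k). So it suffices to write M as a sum of two rank-1 matrices.
Splitting M by its rows (j = 0, 1), M = [1, 0][0, 1]ᵀ + [0, 1][6, -15]ᵀ.
Hence T = [1, 1] ⊗ [1, 0] ⊗ [0, 1] + [1, 1] ⊗ [0, 1] ⊗ [6, -15], so rank(T) ≤ 2.
These bounds meet, so rank(T) = 2.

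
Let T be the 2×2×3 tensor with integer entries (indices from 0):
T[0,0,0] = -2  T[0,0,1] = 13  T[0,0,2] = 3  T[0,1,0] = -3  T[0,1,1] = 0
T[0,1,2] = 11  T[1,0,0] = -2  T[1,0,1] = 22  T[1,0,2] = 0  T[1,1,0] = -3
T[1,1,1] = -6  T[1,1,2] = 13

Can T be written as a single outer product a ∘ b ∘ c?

No

The mode-1 unfolding of T (rows indexed by i, columns by (j,k) = (0,0), (0,1), (0,2), (1,0), (1,1), (1,2)) is [[-2, 13, 3, -3, 0, 11], [-2, 22, 0, -3, -6, 13]].
There the 2×2 minor on rows i ∈ {0, 1}, columns (j,k) ∈ {(0,0), (0,1)} is det [[-2, 13], [-2, 22]] = -18 ≠ 0, so this unfolding has rank ≥ 2; CP rank is at least every unfolding rank, so rank(T) ≥ 2.
In particular rank(T) ≥ 2 > 1, so T is not rank-1.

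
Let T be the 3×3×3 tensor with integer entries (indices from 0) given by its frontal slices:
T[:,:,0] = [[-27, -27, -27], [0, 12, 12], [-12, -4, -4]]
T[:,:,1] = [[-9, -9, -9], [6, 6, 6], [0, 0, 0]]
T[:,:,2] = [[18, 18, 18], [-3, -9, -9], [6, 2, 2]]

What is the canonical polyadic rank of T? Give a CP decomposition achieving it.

Lower bound: the mode-3 unfolding of T (rows indexed by k, columns by (i,j) = (0,0), (0,1), (0,2), (1,0), (1,1), (1,2), (2,0), (2,1), (2,2)) is [[-27, -27, -27, 0, 12, 12, -12, -4, -4], [-9, -9, -9, 6, 6, 6, 0, 0, 0], [18, 18, 18, -3, -9, -9, 6, 2, 2]].
There the 2×2 minor on rows k ∈ {0, 1}, columns (i,j) ∈ {(0,0), (1,0)} is det [[-27, 0], [-9, 6]] = -162 ≠ 0, so this unfolding has rank ≥ 2; CP rank is at least every unfolding rank, so rank(T) ≥ 2. (Flattening ranks never certify an upper bound on CP rank; for that we must actually write T with 2 rank-1 terms.)
Upper bound — finding two terms. Write S_k = T[:,:,k] for the frontal slices: S₀ = [[-27, -27, -27], [0, 12, 12], [-12, -4, -4]], S₁ = [[-9, -9, -9], [6, 6, 6], [0, 0, 0]], S₂ = [[18, 18, 18], [-3, -9, -9], [6, 2, 2]].
If T = a₁ (x) b₁ (x) c₁ + a₂ (x) b₂ (x) c₂ then each S_k = c₁[k]·a₁b₁ᵀ + c₂[k]·a₂b₂ᵀ. S₀ and S₁ are linearly independent, so a₁b₁ᵀ and a₂b₂ᵀ must span the same plane of matrices: they are the rank-1 matrices of the form x·S₀ + y·S₁.
The 2×2 minor of x·S₀ + y·S₁ on rows {0,1}, columns {0,1} is −324·x² − 108·xy = (-108)·(3·x + y)(x), vanishing at (x:y) = (1:-3) and (0:1).
M₁ = S₀ − 3·S₁ = [[0, 0, 0], [-18, -6, -6], [-12, -4, -4]] = (-2)·[0, 3, 2][3, 1, 1]ᵀ and M₂ = S₁ = [[-9, -9, -9], [6, 6, 6], [0, 0, 0]] = (-3)·[3, -2, 0][1, 1, 1]ᵀ, so take a₁ = [0, 3, 2], b₁ = [3, 1, 1], a₂ = [3, -2, 0], b₂ = [1, 1, 1].
Each slice is an integer combination of E₁ = a₁b₁ᵀ and E₂ = a₂b₂ᵀ: S₀ = −2·E₁ − 9·E₂, S₁ = −3·E₂, S₂ = E₁ + 6·E₂; reading off coefficients, c₁ = [-2, 0, 1] and c₂ = [-9, -3, 6].
Hence T = [0, 3, 2] (x) [3, 1, 1] (x) [-2, 0, 1] + [3, -2, 0] (x) [1, 1, 1] (x) [-9, -3, 6], so rank(T) ≤ 2.
These bounds meet, so rank(T) = 2.

rank(T) = 2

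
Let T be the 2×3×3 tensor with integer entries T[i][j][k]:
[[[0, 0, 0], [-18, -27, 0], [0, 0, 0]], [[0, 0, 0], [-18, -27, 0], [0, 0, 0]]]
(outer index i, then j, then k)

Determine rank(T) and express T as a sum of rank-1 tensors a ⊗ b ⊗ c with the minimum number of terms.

rank(T) = 1

Lower bound: T ≠ 0 (e.g. T[0,1,0] = -18), so rank(T) ≥ 1.
Upper bound: if T = a ⊗ b ⊗ c then every fibre of T is a multiple of the corresponding factor, so read the factors off the fibres through the nonzero entry T[0,1,0] = -18.
The mode-1 fibre T[:,1,0] = [-18, -18] gives a = (1, 1) (primitive direction); the mode-2 fibre T[0,:,0] = [0, -18, 0] gives b = (0, 1, 0); then c[k] = T[0,1,k] / (a[0]·b[1]) = [-18, -27, 0] / 1 = (-18, -27, 0).
Expanding (1, 1) ⊗ (0, 1, 0) ⊗ (-18, -27, 0) reproduces all 18 entries of T, so T = (1, 1) ⊗ (0, 1, 0) ⊗ (-18, -27, 0) and rank(T) ≤ 1.
These bounds meet, so rank(T) = 1.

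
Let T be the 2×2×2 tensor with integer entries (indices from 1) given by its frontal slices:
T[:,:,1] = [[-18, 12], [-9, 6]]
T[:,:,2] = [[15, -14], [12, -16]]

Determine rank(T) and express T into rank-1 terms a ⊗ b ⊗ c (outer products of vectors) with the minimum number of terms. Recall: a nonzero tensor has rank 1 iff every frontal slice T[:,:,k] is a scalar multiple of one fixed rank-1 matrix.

rank(T) = 2

Lower bound: the mode-1 unfolding of T (rows indexed by i, columns by (j,k) = (1,1), (1,2), (2,1), (2,2)) is [[-18, 15, 12, -14], [-9, 12, 6, -16]].
There the 2×2 minor on rows i ∈ {1, 2}, columns (j,k) ∈ {(1,1), (1,2)} is det [[-18, 15], [-9, 12]] = -81 ≠ 0, so this unfolding has rank ≥ 2; CP rank is at least every unfolding rank, so rank(T) ≥ 2. (Flattening ranks never certify an upper bound on CP rank; for that we must actually write T with 2 rank-1 terms.)
Upper bound — finding two terms. Write S_k = T[:,:,k] for the frontal slices: S₁ = [[-18, 12], [-9, 6]], S₂ = [[15, -14], [12, -16]].
If T = a₁ ⊗ b₁ ⊗ c₁ + a₂ ⊗ b₂ ⊗ c₂ then each S_k = c₁[k]·a₁b₁ᵀ + c₂[k]·a₂b₂ᵀ. S₁ and S₂ are linearly independent, so a₁b₁ᵀ and a₂b₂ᵀ must span the same plane of matrices: they are the rank-1 matrices of the form x·S₁ + y·S₂.
det(x·S₁ + y·S₂) is 108·xy − 72·y² = 36·(3·x − 2·y)(y), vanishing at (x:y) = (2:3) and (1:0).
M₁ = 2·S₁ + 3·S₂ = [[9, -18], [18, -36]] = 9·[1, 2][1, -2]ᵀ and M₂ = S₁ = [[-18, 12], [-9, 6]] = (-3)·[2, 1][3, -2]ᵀ, so take a₁ = [1, 2], b₁ = [1, -2], a₂ = [2, 1], b₂ = [3, -2].
Each slice is an integer combination of E₁ = a₁b₁ᵀ and E₂ = a₂b₂ᵀ: S₁ = −3·E₂, S₂ = 3·E₁ + 2·E₂; reading off coefficients, c₁ = [0, 3] and c₂ = [-3, 2].
Hence T = [1, 2] ⊗ [1, -2] ⊗ [0, 3] + [2, 1] ⊗ [3, -2] ⊗ [-3, 2], so rank(T) ≤ 2.
These bounds meet, so rank(T) = 2.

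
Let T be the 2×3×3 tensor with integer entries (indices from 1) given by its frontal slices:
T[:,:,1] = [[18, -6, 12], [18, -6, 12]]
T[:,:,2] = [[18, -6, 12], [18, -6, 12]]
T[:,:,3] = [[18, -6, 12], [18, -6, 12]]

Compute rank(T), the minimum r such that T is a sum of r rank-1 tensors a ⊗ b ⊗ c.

1

Lower bound: T ≠ 0 (e.g. T[1,1,1] = 18), so rank(T) ≥ 1.
Upper bound: the mode-1 fibre T[:,1,1] = [18, 18] gives a = (1, 1) (primitive direction); the mode-2 fibre T[1,:,1] = [18, -6, 12] gives b = (3, -1, 2); then c[k] = T[1,1,k] / (a[1]·b[1]) = [18, 18, 18] / 3 = (6, 6, 6).
Expanding (1, 1) ⊗ (3, -1, 2) ⊗ (6, 6, 6) reproduces all 18 entries of T, so T = (1, 1) ⊗ (3, -1, 2) ⊗ (6, 6, 6) and rank(T) ≤ 1.
These bounds meet, so rank(T) = 1.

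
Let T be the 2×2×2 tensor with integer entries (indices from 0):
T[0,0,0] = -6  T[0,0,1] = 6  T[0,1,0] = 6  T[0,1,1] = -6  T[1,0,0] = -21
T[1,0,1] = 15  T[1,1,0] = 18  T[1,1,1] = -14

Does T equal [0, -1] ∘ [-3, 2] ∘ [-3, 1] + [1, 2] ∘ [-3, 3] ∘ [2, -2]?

Reconstruct entrywise from the claimed factors. For example, T[0,0,1] = 6 and Σₗ aₗ[0]bₗ[0]cₗ[1] = (0)·(-3)·(1) + (1)·(-3)·(-2) = 6; checking all 8 entries, every one matches. The claim holds.

Yes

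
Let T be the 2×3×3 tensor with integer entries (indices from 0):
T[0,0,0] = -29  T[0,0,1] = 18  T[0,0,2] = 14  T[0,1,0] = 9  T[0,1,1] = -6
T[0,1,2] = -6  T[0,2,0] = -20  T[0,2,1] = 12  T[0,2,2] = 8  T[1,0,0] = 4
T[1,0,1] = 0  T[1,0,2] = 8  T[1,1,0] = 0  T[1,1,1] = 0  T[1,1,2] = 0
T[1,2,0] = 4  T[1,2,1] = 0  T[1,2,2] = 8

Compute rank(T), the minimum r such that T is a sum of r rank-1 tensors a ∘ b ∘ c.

2

Lower bound: the mode-3 unfolding of T (rows indexed by k, columns by (i,j) = (0,0), (0,1), (0,2), (1,0), (1,1), (1,2)) is [[-29, 9, -20, 4, 0, 4], [18, -6, 12, 0, 0, 0], [14, -6, 8, 8, 0, 8]].
There the 2×2 minor on rows k ∈ {0, 1}, columns (i,j) ∈ {(0,0), (0,1)} is det [[-29, 9], [18, -6]] = 12 ≠ 0, so this unfolding has rank ≥ 2; CP rank is at least every unfolding rank, so rank(T) ≥ 2. (Flattening ranks never certify an upper bound on CP rank; for that we must actually write T with 2 rank-1 terms.)
Upper bound — finding two terms. Write S_k = T[:,:,k] for the frontal slices: S₀ = [[-29, 9, -20], [4, 0, 4]], S₁ = [[18, -6, 12], [0, 0, 0]], S₂ = [[14, -6, 8], [8, 0, 8]].
If T = a₁ ∘ b₁ ∘ c₁ + a₂ ∘ b₂ ∘ c₂ then each S_k = c₁[k]·a₁b₁ᵀ + c₂[k]·a₂b₂ᵀ. S₀ and S₁ are linearly independent, so a₁b₁ᵀ and a₂b₂ᵀ must span the same plane of matrices: they are the rank-1 matrices of the form x·S₀ + y·S₁.
The 2×2 minor of x·S₀ + y·S₁ on rows {0,1}, columns {0,1} is −36·x² + 24·xy = (-12)·(3·x − 2·y)(x), vanishing at (x:y) = (2:3) and (0:1).
M₁ = 2·S₀ + 3·S₁ = [[-4, 0, -4], [8, 0, 8]] = (-4)·[1, -2][1, 0, 1]ᵀ and M₂ = S₁ = [[18, -6, 12], [0, 0, 0]] = 6·[1, 0][3, -1, 2]ᵀ, so take a₁ = [1, -2], b₁ = [1, 0, 1], a₂ = [1, 0], b₂ = [3, -1, 2].
Each slice is an integer combination of E₁ = a₁b₁ᵀ and E₂ = a₂b₂ᵀ: S₀ = −2·E₁ − 9·E₂, S₁ = 6·E₂, S₂ = −4·E₁ + 6·E₂; reading off coefficients, c₁ = [-2, 0, -4] and c₂ = [-9, 6, 6].
Hence T = [1, -2] ∘ [1, 0, 1] ∘ [-2, 0, -4] + [1, 0] ∘ [3, -1, 2] ∘ [-9, 6, 6], so rank(T) ≤ 2.
These bounds meet, so rank(T) = 2.
Check entry T[0,2,1] = 12: (1)·(1)·(0) + (1)·(2)·(6) = 12.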